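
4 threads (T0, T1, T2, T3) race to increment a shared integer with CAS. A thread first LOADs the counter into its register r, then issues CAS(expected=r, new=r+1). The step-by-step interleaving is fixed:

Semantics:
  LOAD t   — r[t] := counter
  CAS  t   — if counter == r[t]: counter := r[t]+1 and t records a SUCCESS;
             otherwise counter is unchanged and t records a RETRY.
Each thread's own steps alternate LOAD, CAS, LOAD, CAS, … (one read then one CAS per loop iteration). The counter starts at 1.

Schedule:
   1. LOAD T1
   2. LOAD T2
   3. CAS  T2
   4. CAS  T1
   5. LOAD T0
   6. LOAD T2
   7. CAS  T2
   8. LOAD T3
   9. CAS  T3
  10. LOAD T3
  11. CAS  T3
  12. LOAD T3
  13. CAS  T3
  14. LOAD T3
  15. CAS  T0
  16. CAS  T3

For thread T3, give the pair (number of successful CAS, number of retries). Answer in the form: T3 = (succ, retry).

T3 = (4, 0)

T1 LOAD — after: cnt=1, r=1 — load
T2 LOAD — after: cnt=1, r=1 — load
T2 CAS — after: cnt=2, r=1 — ok
T1 CAS — after: cnt=2, r=1 — retry
T0 LOAD — after: cnt=2, r=2 — load
T2 LOAD — after: cnt=2, r=2 — load
T2 CAS — after: cnt=3, r=2 — ok
T3 LOAD — after: cnt=3, r=3 — load
T3 CAS — after: cnt=4, r=3 — ok
T3 LOAD — after: cnt=4, r=4 — load
T3 CAS — after: cnt=5, r=4 — ok
T3 LOAD — after: cnt=5, r=5 — load
T3 CAS — after: cnt=6, r=5 — ok
T3 LOAD — after: cnt=6, r=6 — load
T0 CAS — after: cnt=6, r=2 — retry
T3 CAS — after: cnt=7, r=6 — ok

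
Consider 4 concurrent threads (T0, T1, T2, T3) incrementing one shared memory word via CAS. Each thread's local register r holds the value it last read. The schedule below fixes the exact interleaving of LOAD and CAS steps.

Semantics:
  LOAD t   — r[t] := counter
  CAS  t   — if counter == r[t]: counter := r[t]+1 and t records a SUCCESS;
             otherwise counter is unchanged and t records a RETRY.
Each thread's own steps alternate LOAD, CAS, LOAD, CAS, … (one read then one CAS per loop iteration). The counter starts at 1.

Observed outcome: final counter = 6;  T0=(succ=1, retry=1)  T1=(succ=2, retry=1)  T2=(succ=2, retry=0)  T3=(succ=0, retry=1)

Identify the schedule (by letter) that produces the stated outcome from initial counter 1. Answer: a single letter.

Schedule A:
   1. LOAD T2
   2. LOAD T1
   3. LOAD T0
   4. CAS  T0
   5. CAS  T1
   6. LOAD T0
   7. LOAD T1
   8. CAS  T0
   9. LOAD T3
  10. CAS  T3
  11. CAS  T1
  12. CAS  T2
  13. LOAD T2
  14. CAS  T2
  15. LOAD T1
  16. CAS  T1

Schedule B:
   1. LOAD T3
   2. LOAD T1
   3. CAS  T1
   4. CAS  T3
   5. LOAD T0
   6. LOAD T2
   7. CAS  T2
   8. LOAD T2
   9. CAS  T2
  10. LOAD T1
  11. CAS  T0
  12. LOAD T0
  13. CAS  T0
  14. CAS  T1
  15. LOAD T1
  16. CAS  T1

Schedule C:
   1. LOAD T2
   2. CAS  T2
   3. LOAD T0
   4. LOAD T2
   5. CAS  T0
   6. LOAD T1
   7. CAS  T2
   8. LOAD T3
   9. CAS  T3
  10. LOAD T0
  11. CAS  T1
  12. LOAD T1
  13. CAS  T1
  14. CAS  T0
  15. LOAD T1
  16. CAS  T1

B

Tracing schedule B:
T3 LOAD — after: cnt=1, r=1 — load
T1 LOAD — after: cnt=1, r=1 — load
T1 CAS — after: cnt=2, r=1 — ok
T3 CAS — after: cnt=2, r=1 — retry
T0 LOAD — after: cnt=2, r=2 — load
T2 LOAD — after: cnt=2, r=2 — load
T2 CAS — after: cnt=3, r=2 — ok
T2 LOAD — after: cnt=3, r=3 — load
T2 CAS — after: cnt=4, r=3 — ok
T1 LOAD — after: cnt=4, r=4 — load
T0 CAS — after: cnt=4, r=2 — retry
T0 LOAD — after: cnt=4, r=4 — load
T0 CAS — after: cnt=5, r=4 — ok
T1 CAS — after: cnt=5, r=4 — retry
T1 LOAD — after: cnt=5, r=5 — load
T1 CAS — after: cnt=6, r=5 — ok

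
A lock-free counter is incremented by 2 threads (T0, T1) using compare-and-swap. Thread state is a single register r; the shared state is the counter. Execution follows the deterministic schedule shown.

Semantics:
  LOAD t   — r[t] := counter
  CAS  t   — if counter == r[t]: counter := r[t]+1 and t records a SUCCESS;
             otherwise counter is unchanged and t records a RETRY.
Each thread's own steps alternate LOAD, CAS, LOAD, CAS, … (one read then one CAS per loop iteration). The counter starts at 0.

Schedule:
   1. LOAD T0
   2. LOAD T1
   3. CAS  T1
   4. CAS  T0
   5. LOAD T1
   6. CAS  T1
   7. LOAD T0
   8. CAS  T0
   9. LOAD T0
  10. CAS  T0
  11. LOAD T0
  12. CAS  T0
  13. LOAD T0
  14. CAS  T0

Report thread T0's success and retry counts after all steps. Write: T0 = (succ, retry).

   1) LOAD T0:  M=0  r_T0=0
   2) LOAD T1:  M=0  r_T1=0
   3) CAS  T1:  M=1  r_T1=0 ✓
   4) CAS  T0:  M=1  r_T0=0 ✗
   5) LOAD T1:  M=1  r_T1=1
   6) CAS  T1:  M=2  r_T1=1 ✓
   7) LOAD T0:  M=2  r_T0=2
   8) CAS  T0:  M=3  r_T0=2 ✓
   9) LOAD T0:  M=3  r_T0=3
  10) CAS  T0:  M=4  r_T0=3 ✓
  11) LOAD T0:  M=4  r_T0=4
  12) CAS  T0:  M=5  r_T0=4 ✓
  13) LOAD T0:  M=5  r_T0=5
  14) CAS  T0:  M=6  r_T0=5 ✓

T0 = (4, 1)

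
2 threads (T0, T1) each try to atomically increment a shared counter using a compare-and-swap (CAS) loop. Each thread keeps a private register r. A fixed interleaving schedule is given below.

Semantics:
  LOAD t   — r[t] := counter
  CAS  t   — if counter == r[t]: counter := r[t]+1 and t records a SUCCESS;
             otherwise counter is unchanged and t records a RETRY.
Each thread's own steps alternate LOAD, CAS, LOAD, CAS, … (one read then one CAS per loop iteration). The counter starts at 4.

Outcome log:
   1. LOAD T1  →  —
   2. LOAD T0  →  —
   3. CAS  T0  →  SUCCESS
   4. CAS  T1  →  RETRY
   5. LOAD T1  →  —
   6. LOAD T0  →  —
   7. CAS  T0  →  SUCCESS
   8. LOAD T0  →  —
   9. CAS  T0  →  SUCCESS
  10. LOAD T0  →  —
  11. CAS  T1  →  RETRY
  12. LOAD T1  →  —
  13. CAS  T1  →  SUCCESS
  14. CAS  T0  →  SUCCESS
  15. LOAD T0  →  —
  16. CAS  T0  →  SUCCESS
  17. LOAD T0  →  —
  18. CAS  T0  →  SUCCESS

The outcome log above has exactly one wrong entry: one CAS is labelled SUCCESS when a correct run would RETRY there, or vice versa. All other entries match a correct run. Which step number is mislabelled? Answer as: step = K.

Correct run:
[1] T1.load  rd  (counter 4, T1.r 4)
[2] T0.load  rd  (counter 4, T0.r 4)
[3] T0.cas  hit  (counter 5, T0.r 4)
[4] T1.cas  miss  (counter 5, T1.r 4)
[5] T1.load  rd  (counter 5, T1.r 5)
[6] T0.load  rd  (counter 5, T0.r 5)
[7] T0.cas  hit  (counter 6, T0.r 5)
[8] T0.load  rd  (counter 6, T0.r 6)
[9] T0.cas  hit  (counter 7, T0.r 6)
[10] T0.load  rd  (counter 7, T0.r 7)
[11] T1.cas  miss  (counter 7, T1.r 5)
[12] T1.load  rd  (counter 7, T1.r 7)
[13] T1.cas  hit  (counter 8, T1.r 7)
[14] T0.cas  miss  (counter 8, T0.r 7)
[15] T0.load  rd  (counter 8, T0.r 8)
[16] T0.cas  hit  (counter 9, T0.r 8)
[17] T0.load  rd  (counter 9, T0.r 9)
[18] T0.cas  hit  (counter 10, T0.r 9)
Flip is step 14.

step = 14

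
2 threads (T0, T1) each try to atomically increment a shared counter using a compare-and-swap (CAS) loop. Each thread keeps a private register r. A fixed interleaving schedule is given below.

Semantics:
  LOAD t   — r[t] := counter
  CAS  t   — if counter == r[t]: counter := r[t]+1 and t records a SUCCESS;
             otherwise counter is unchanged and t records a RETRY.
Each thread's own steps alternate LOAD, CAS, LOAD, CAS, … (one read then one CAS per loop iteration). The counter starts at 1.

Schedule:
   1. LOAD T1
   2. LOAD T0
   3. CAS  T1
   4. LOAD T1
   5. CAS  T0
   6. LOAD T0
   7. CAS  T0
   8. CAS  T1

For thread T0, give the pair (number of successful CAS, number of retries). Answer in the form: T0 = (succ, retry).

step 1: T1 LOAD ⇒ load; ctr=1 reg=1
step 2: T0 LOAD ⇒ load; ctr=1 reg=1
step 3: T1 CAS ⇒ ok; ctr=2 reg=1
step 4: T1 LOAD ⇒ load; ctr=2 reg=2
step 5: T0 CAS ⇒ retry; ctr=2 reg=1
step 6: T0 LOAD ⇒ load; ctr=2 reg=2
step 7: T0 CAS ⇒ ok; ctr=3 reg=2
step 8: T1 CAS ⇒ retry; ctr=3 reg=2

T0 = (1, 1)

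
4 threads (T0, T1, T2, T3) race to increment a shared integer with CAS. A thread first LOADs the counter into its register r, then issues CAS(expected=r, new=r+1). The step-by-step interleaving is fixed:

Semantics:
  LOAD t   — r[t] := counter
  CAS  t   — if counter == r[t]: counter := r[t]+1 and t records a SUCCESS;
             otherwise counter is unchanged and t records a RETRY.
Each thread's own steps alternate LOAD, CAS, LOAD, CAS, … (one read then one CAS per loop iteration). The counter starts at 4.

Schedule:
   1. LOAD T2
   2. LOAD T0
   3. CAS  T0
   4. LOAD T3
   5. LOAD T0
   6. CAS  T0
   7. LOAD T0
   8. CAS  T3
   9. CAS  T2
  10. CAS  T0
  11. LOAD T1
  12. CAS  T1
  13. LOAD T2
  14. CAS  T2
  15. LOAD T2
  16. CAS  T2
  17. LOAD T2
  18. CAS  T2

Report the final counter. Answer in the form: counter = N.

counter = 11

   1) LOAD T2:  M=4  r_T2=4
   2) LOAD T0:  M=4  r_T0=4
   3) CAS  T0:  M=5  r_T0=4 ✓
   4) LOAD T3:  M=5  r_T3=5
   5) LOAD T0:  M=5  r_T0=5
   6) CAS  T0:  M=6  r_T0=5 ✓
   7) LOAD T0:  M=6  r_T0=6
   8) CAS  T3:  M=6  r_T3=5 ✗
   9) CAS  T2:  M=6  r_T2=4 ✗
  10) CAS  T0:  M=7  r_T0=6 ✓
  11) LOAD T1:  M=7  r_T1=7
  12) CAS  T1:  M=8  r_T1=7 ✓
  13) LOAD T2:  M=8  r_T2=8
  14) CAS  T2:  M=9  r_T2=8 ✓
  15) LOAD T2:  M=9  r_T2=9
  16) CAS  T2:  M=10  r_T2=9 ✓
  17) LOAD T2:  M=10  r_T2=10
  18) CAS  T2:  M=11  r_T2=10 ✓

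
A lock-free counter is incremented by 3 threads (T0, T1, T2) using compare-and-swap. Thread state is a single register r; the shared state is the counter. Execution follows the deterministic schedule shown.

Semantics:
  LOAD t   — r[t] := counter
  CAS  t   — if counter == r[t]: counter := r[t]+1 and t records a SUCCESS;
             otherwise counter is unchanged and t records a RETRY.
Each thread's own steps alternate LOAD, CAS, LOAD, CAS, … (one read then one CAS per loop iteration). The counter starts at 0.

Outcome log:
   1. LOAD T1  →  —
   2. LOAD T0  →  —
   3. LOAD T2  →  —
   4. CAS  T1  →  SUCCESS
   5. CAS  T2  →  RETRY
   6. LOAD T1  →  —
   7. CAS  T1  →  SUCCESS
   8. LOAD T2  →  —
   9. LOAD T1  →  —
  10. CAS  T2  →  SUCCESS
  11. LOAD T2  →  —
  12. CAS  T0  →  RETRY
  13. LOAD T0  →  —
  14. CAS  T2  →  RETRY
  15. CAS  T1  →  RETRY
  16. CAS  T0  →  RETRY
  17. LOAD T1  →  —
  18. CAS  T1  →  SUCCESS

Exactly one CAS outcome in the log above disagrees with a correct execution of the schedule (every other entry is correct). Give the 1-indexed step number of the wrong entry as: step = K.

Reference trace:
[1] T1.load  rd  (counter 0, T1.r 0)
[2] T0.load  rd  (counter 0, T0.r 0)
[3] T2.load  rd  (counter 0, T2.r 0)
[4] T1.cas  hit  (counter 1, T1.r 0)
[5] T2.cas  miss  (counter 1, T2.r 0)
[6] T1.load  rd  (counter 1, T1.r 1)
[7] T1.cas  hit  (counter 2, T1.r 1)
[8] T2.load  rd  (counter 2, T2.r 2)
[9] T1.load  rd  (counter 2, T1.r 2)
[10] T2.cas  hit  (counter 3, T2.r 2)
[11] T2.load  rd  (counter 3, T2.r 3)
[12] T0.cas  miss  (counter 3, T0.r 0)
[13] T0.load  rd  (counter 3, T0.r 3)
[14] T2.cas  hit  (counter 4, T2.r 3)
[15] T1.cas  miss  (counter 4, T1.r 2)
[16] T0.cas  miss  (counter 4, T0.r 3)
[17] T1.load  rd  (counter 4, T1.r 4)
[18] T1.cas  hit  (counter 5, T1.r 4)
Flip is step 14.

step = 14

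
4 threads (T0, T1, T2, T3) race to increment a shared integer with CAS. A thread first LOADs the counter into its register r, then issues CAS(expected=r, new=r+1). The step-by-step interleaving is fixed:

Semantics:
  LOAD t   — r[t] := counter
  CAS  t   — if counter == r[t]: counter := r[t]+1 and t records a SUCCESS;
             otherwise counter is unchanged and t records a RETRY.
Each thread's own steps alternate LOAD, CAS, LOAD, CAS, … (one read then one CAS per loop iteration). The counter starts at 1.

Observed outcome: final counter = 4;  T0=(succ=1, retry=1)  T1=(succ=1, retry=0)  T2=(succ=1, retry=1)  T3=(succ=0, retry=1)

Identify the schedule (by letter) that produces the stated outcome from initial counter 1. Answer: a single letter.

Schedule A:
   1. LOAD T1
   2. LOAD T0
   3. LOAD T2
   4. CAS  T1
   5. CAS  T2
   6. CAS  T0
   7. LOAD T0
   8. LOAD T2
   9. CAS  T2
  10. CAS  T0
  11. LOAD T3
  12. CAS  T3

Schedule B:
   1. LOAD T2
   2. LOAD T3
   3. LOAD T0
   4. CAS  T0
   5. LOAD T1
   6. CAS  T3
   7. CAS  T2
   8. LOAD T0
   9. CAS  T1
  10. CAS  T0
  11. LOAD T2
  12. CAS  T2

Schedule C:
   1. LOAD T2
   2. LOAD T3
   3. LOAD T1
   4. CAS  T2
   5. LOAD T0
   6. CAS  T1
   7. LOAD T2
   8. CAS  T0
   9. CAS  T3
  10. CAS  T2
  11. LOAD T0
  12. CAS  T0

B

Simulating candidate B:
[1] T2.load  rd  (counter 1, T2.r 1)
[2] T3.load  rd  (counter 1, T3.r 1)
[3] T0.load  rd  (counter 1, T0.r 1)
[4] T0.cas  hit  (counter 2, T0.r 1)
[5] T1.load  rd  (counter 2, T1.r 2)
[6] T3.cas  miss  (counter 2, T3.r 1)
[7] T2.cas  miss  (counter 2, T2.r 1)
[8] T0.load  rd  (counter 2, T0.r 2)
[9] T1.cas  hit  (counter 3, T1.r 2)
[10] T0.cas  miss  (counter 3, T0.r 2)
[11] T2.load  rd  (counter 3, T2.r 3)
[12] T2.cas  hit  (counter 4, T2.r 3)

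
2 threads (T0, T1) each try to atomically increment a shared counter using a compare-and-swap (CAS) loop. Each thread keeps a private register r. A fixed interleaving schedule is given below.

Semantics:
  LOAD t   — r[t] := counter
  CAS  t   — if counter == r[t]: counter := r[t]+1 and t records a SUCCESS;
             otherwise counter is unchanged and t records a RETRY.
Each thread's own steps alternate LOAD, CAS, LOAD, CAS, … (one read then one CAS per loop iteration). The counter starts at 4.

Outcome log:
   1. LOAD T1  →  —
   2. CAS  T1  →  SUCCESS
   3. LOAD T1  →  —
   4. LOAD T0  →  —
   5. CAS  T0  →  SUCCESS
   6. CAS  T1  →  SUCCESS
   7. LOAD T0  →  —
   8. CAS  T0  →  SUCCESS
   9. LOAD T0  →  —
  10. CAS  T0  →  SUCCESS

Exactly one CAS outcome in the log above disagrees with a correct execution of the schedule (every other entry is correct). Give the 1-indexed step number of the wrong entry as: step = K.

step = 6

Re-executing:
[1] T1.load  rd  (counter 4, T1.r 4)
[2] T1.cas  hit  (counter 5, T1.r 4)
[3] T1.load  rd  (counter 5, T1.r 5)
[4] T0.load  rd  (counter 5, T0.r 5)
[5] T0.cas  hit  (counter 6, T0.r 5)
[6] T1.cas  miss  (counter 6, T1.r 5)
[7] T0.load  rd  (counter 6, T0.r 6)
[8] T0.cas  hit  (counter 7, T0.r 6)
[9] T0.load  rd  (counter 7, T0.r 7)
[10] T0.cas  hit  (counter 8, T0.r 7)
Mismatch at 6.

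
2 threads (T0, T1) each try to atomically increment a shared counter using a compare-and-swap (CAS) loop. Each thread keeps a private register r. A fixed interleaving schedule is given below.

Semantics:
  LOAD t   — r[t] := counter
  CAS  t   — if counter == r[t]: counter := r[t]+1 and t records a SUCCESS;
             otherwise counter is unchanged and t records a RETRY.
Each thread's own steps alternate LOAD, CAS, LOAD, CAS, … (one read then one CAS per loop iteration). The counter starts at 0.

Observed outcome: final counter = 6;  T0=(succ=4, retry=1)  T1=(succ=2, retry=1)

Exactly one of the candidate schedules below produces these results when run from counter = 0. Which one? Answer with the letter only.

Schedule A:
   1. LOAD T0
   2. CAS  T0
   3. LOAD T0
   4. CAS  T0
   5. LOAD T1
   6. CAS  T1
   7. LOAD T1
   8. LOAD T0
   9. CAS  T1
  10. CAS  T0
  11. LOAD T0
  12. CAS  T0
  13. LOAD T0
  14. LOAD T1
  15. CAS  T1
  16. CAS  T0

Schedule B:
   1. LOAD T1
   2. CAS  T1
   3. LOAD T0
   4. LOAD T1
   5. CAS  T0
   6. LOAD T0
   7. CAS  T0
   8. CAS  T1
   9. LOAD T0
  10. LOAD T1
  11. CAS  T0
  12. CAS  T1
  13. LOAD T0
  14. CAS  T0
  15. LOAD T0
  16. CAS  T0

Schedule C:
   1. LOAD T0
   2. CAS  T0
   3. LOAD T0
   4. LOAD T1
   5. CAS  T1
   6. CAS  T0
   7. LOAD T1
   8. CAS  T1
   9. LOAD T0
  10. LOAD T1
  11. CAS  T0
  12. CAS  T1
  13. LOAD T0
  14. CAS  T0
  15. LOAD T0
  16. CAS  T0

C

Simulating candidate C:
[1] T0.load  rd  (counter 0, T0.r 0)
[2] T0.cas  hit  (counter 1, T0.r 0)
[3] T0.load  rd  (counter 1, T0.r 1)
[4] T1.load  rd  (counter 1, T1.r 1)
[5] T1.cas  hit  (counter 2, T1.r 1)
[6] T0.cas  miss  (counter 2, T0.r 1)
[7] T1.load  rd  (counter 2, T1.r 2)
[8] T1.cas  hit  (counter 3, T1.r 2)
[9] T0.load  rd  (counter 3, T0.r 3)
[10] T1.load  rd  (counter 3, T1.r 3)
[11] T0.cas  hit  (counter 4, T0.r 3)
[12] T1.cas  miss  (counter 4, T1.r 3)
[13] T0.load  rd  (counter 4, T0.r 4)
[14] T0.cas  hit  (counter 5, T0.r 4)
[15] T0.load  rd  (counter 5, T0.r 5)
[16] T0.cas  hit  (counter 6, T0.r 5)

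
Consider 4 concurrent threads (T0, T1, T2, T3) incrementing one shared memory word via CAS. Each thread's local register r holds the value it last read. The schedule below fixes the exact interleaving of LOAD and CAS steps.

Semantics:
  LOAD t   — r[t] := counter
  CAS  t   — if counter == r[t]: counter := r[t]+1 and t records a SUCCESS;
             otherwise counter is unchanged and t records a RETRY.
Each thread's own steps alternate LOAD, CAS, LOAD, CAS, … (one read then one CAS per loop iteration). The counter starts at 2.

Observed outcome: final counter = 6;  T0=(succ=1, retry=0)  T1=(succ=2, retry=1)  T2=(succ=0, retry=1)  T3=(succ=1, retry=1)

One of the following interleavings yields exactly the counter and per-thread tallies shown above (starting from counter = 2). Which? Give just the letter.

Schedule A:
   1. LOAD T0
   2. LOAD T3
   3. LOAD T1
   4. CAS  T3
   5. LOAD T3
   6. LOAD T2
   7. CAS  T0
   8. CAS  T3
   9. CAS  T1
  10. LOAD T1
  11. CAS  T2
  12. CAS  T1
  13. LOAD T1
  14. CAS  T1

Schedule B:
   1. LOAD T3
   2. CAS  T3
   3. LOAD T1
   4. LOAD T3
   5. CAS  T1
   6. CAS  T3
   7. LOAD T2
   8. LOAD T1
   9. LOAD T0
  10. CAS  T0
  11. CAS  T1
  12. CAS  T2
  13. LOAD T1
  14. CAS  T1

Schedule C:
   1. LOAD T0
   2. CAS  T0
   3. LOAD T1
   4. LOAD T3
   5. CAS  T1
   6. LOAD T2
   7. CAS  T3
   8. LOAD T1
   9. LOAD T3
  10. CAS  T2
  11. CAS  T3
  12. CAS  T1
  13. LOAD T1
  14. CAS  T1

Tracing schedule B:
#1 T3 reads 2
#2 T3 CAS(2→3) writes; counter now 3
#3 T1 reads 3
#4 T3 reads 3
#5 T1 CAS(3→4) writes; counter now 4
#6 T3 CAS(3→4) fails; counter now 4
#7 T2 reads 4
#8 T1 reads 4
#9 T0 reads 4
#10 T0 CAS(4→5) writes; counter now 5
#11 T1 CAS(4→5) fails; counter now 5
#12 T2 CAS(4→5) fails; counter now 5
#13 T1 reads 5
#14 T1 CAS(5→6) writes; counter now 6

B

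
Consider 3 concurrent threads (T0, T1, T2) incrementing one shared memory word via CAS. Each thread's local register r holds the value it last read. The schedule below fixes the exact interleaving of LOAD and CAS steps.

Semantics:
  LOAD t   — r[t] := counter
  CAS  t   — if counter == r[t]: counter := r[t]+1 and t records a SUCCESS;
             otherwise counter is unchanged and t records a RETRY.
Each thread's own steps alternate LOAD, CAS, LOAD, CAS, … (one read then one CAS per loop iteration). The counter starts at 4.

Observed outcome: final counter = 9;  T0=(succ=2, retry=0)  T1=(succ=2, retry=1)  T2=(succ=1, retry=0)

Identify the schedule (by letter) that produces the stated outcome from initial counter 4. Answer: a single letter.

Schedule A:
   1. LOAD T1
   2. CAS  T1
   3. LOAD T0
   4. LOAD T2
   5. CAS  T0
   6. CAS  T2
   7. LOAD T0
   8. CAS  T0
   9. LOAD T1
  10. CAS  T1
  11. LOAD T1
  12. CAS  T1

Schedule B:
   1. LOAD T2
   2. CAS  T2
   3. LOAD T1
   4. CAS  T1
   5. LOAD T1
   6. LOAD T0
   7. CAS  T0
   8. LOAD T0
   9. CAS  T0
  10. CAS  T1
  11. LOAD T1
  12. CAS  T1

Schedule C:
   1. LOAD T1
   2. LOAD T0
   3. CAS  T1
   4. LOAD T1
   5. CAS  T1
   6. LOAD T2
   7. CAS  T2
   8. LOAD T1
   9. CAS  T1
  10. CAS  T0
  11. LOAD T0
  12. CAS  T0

Run B:
1. LOAD T2 → mem=4 r[T2]=4 [LOAD]
2. CAS T2 → mem=5 r[T2]=4 [OK]
3. LOAD T1 → mem=5 r[T1]=5 [LOAD]
4. CAS T1 → mem=6 r[T1]=5 [OK]
5. LOAD T1 → mem=6 r[T1]=6 [LOAD]
6. LOAD T0 → mem=6 r[T0]=6 [LOAD]
7. CAS T0 → mem=7 r[T0]=6 [OK]
8. LOAD T0 → mem=7 r[T0]=7 [LOAD]
9. CAS T0 → mem=8 r[T0]=7 [OK]
10. CAS T1 → mem=8 r[T1]=6 [RETRY]
11. LOAD T1 → mem=8 r[T1]=8 [LOAD]
12. CAS T1 → mem=9 r[T1]=8 [OK]

B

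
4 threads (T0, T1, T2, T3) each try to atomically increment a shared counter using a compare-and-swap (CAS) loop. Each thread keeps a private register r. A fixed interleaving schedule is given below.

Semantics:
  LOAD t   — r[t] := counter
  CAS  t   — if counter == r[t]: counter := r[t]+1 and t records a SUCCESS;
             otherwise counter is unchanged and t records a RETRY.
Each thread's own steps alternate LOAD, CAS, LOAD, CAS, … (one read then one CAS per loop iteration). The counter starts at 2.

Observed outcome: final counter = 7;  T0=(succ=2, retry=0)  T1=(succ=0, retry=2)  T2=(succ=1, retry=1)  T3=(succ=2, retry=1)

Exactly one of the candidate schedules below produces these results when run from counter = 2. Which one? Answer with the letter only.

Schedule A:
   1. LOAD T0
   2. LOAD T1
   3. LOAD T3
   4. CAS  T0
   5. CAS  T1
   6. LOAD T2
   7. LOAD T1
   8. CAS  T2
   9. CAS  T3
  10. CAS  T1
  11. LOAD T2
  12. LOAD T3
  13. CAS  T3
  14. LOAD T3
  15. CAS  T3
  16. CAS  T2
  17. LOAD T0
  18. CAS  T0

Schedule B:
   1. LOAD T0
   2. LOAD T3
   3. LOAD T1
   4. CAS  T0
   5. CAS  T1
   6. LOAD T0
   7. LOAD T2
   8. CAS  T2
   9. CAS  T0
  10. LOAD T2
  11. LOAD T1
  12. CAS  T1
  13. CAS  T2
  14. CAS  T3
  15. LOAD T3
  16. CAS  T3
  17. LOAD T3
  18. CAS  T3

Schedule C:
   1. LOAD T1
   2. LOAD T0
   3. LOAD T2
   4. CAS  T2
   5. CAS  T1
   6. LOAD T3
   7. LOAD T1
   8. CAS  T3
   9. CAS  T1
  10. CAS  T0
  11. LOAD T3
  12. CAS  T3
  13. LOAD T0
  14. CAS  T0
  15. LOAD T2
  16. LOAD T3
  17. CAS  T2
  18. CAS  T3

A

Tracing schedule A:
#1 T0 reads 2
#2 T1 reads 2
#3 T3 reads 2
#4 T0 CAS(2→3) writes; counter now 3
#5 T1 CAS(2→3) fails; counter now 3
#6 T2 reads 3
#7 T1 reads 3
#8 T2 CAS(3→4) writes; counter now 4
#9 T3 CAS(2→3) fails; counter now 4
#10 T1 CAS(3→4) fails; counter now 4
#11 T2 reads 4
#12 T3 reads 4
#13 T3 CAS(4→5) writes; counter now 5
#14 T3 reads 5
#15 T3 CAS(5→6) writes; counter now 6
#16 T2 CAS(4→5) fails; counter now 6
#17 T0 reads 6
#18 T0 CAS(6→7) writes; counter now 7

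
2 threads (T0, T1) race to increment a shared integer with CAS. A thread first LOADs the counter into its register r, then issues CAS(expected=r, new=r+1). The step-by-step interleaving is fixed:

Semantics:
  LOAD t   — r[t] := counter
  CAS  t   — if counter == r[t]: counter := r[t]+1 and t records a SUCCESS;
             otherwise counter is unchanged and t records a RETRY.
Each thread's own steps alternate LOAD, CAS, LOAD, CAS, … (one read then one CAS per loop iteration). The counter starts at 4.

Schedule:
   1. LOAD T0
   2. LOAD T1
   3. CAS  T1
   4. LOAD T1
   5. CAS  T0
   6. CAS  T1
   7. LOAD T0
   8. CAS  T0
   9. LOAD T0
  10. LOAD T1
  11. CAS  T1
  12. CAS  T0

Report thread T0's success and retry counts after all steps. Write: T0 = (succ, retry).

   1) LOAD T0:  M=4  r_T0=4
   2) LOAD T1:  M=4  r_T1=4
   3) CAS  T1:  M=5  r_T1=4 ✓
   4) LOAD T1:  M=5  r_T1=5
   5) CAS  T0:  M=5  r_T0=4 ✗
   6) CAS  T1:  M=6  r_T1=5 ✓
   7) LOAD T0:  M=6  r_T0=6
   8) CAS  T0:  M=7  r_T0=6 ✓
   9) LOAD T0:  M=7  r_T0=7
  10) LOAD T1:  M=7  r_T1=7
  11) CAS  T1:  M=8  r_T1=7 ✓
  12) CAS  T0:  M=8  r_T0=7 ✗

T0 = (1, 2)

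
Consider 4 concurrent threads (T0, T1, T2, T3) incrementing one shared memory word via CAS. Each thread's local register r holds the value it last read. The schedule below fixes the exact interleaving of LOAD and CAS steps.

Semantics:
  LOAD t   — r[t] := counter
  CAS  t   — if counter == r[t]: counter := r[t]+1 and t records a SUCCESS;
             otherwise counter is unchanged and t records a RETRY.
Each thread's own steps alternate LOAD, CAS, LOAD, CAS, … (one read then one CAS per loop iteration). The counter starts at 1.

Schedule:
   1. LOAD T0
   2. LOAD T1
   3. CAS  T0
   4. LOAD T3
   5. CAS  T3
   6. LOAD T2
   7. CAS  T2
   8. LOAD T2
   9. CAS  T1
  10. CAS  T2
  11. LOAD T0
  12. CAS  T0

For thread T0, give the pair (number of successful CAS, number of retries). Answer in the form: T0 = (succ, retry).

step 1: T0 LOAD ⇒ load; ctr=1 reg=1
step 2: T1 LOAD ⇒ load; ctr=1 reg=1
step 3: T0 CAS ⇒ ok; ctr=2 reg=1
step 4: T3 LOAD ⇒ load; ctr=2 reg=2
step 5: T3 CAS ⇒ ok; ctr=3 reg=2
step 6: T2 LOAD ⇒ load; ctr=3 reg=3
step 7: T2 CAS ⇒ ok; ctr=4 reg=3
step 8: T2 LOAD ⇒ load; ctr=4 reg=4
step 9: T1 CAS ⇒ retry; ctr=4 reg=1
step 10: T2 CAS ⇒ ok; ctr=5 reg=4
step 11: T0 LOAD ⇒ load; ctr=5 reg=5
step 12: T0 CAS ⇒ ok; ctr=6 reg=5

T0 = (2, 0)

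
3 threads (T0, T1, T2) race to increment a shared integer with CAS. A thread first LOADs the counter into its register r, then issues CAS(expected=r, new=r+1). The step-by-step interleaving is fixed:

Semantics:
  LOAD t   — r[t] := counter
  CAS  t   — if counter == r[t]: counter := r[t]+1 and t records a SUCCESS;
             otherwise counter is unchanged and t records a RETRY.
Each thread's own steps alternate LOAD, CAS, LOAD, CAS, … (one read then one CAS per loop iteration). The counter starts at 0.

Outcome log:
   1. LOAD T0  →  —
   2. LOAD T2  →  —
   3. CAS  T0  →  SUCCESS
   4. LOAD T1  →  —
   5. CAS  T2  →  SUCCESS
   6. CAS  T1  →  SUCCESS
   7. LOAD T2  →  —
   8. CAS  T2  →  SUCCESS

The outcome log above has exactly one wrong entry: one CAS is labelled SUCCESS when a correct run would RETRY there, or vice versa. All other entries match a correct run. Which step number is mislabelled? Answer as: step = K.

Correct run:
T0 LOAD — after: cnt=0, r=0 — load
T2 LOAD — after: cnt=0, r=0 — load
T0 CAS — after: cnt=1, r=0 — ok
T1 LOAD — after: cnt=1, r=1 — load
T2 CAS — after: cnt=1, r=0 — retry
T1 CAS — after: cnt=2, r=1 — ok
T2 LOAD — after: cnt=2, r=2 — load
T2 CAS — after: cnt=3, r=2 — ok
Mismatch at 5.

step = 5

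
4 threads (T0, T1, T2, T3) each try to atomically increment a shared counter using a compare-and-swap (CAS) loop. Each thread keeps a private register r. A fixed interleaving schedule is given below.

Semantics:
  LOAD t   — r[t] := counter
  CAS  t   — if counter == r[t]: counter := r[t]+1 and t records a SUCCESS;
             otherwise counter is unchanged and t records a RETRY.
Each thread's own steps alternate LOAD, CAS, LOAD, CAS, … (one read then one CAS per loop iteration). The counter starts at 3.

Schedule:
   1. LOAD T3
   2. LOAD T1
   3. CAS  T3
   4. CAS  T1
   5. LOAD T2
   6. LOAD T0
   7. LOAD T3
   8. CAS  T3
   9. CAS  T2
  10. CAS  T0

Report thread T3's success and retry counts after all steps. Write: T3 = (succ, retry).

T3 = (2, 0)

#1 T3 reads 3
#2 T1 reads 3
#3 T3 CAS(3→4) writes; counter now 4
#4 T1 CAS(3→4) fails; counter now 4
#5 T2 reads 4
#6 T0 reads 4
#7 T3 reads 4
#8 T3 CAS(4→5) writes; counter now 5
#9 T2 CAS(4→5) fails; counter now 5
#10 T0 CAS(4→5) fails; counter now 5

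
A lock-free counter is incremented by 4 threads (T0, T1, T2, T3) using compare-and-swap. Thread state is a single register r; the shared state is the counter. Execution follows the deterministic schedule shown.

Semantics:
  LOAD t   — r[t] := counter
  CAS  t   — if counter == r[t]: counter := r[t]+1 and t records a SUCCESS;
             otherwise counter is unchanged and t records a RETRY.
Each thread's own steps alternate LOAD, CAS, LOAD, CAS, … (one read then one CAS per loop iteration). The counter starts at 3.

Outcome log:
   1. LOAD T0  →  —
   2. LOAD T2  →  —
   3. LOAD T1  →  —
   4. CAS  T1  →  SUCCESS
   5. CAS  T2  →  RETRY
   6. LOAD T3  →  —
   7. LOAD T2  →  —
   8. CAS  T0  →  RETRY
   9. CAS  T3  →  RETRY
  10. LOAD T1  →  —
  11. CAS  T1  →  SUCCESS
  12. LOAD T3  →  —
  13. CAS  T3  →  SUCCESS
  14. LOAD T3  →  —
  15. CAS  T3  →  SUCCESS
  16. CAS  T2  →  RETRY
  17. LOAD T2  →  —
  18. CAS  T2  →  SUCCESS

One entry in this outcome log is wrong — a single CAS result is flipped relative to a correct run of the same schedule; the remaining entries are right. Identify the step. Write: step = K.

Correct run:
   1) LOAD T0:  M=3  r_T0=3
   2) LOAD T2:  M=3  r_T2=3
   3) LOAD T1:  M=3  r_T1=3
   4) CAS  T1:  M=4  r_T1=3 ✓
   5) CAS  T2:  M=4  r_T2=3 ✗
   6) LOAD T3:  M=4  r_T3=4
   7) LOAD T2:  M=4  r_T2=4
   8) CAS  T0:  M=4  r_T0=3 ✗
   9) CAS  T3:  M=5  r_T3=4 ✓
  10) LOAD T1:  M=5  r_T1=5
  11) CAS  T1:  M=6  r_T1=5 ✓
  12) LOAD T3:  M=6  r_T3=6
  13) CAS  T3:  M=7  r_T3=6 ✓
  14) LOAD T3:  M=7  r_T3=7
  15) CAS  T3:  M=8  r_T3=7 ✓
  16) CAS  T2:  M=8  r_T2=4 ✗
  17) LOAD T2:  M=8  r_T2=8
  18) CAS  T2:  M=9  r_T2=8 ✓
Flip is step 9.

step = 9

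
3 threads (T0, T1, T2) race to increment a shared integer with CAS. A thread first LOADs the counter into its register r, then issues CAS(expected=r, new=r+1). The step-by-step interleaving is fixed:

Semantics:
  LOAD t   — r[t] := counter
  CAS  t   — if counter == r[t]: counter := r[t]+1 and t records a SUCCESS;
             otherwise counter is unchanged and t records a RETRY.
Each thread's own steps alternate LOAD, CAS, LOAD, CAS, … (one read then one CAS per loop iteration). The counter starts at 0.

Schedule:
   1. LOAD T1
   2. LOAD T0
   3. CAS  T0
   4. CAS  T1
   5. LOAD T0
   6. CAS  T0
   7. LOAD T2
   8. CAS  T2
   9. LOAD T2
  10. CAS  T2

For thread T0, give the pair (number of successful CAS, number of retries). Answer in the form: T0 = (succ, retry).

T0 = (2, 0)

T1 LOAD — after: cnt=0, r=0 — load
T0 LOAD — after: cnt=0, r=0 — load
T0 CAS — after: cnt=1, r=0 — ok
T1 CAS — after: cnt=1, r=0 — retry
T0 LOAD — after: cnt=1, r=1 — load
T0 CAS — after: cnt=2, r=1 — ok
T2 LOAD — after: cnt=2, r=2 — load
T2 CAS — after: cnt=3, r=2 — ok
T2 LOAD — after: cnt=3, r=3 — load
T2 CAS — after: cnt=4, r=3 — ok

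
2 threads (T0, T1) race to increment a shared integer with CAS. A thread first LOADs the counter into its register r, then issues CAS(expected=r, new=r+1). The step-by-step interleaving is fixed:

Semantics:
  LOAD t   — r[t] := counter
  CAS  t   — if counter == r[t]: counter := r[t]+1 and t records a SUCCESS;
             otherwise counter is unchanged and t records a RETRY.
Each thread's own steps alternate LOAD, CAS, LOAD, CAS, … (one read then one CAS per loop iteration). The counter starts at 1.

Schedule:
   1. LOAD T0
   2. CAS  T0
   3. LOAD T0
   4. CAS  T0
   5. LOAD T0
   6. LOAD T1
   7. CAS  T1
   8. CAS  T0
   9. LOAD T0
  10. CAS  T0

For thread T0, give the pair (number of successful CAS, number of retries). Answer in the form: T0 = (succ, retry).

T0 LOAD — after: cnt=1, r=1 — load
T0 CAS — after: cnt=2, r=1 — ok
T0 LOAD — after: cnt=2, r=2 — load
T0 CAS — after: cnt=3, r=2 — ok
T0 LOAD — after: cnt=3, r=3 — load
T1 LOAD — after: cnt=3, r=3 — load
T1 CAS — after: cnt=4, r=3 — ok
T0 CAS — after: cnt=4, r=3 — retry
T0 LOAD — after: cnt=4, r=4 — load
T0 CAS — after: cnt=5, r=4 — ok

T0 = (3, 1)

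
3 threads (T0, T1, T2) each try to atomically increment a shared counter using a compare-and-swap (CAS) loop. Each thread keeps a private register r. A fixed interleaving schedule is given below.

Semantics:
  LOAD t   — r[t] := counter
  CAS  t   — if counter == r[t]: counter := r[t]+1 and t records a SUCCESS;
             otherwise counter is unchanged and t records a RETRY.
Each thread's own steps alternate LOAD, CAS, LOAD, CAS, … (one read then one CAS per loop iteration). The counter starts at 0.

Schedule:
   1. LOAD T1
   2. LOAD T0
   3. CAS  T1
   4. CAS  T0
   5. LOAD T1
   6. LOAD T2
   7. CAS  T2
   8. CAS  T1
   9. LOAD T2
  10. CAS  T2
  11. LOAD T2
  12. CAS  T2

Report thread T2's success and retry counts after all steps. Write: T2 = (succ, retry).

1. LOAD T1 → mem=0 r[T1]=0 [LOAD]
2. LOAD T0 → mem=0 r[T0]=0 [LOAD]
3. CAS T1 → mem=1 r[T1]=0 [OK]
4. CAS T0 → mem=1 r[T0]=0 [RETRY]
5. LOAD T1 → mem=1 r[T1]=1 [LOAD]
6. LOAD T2 → mem=1 r[T2]=1 [LOAD]
7. CAS T2 → mem=2 r[T2]=1 [OK]
8. CAS T1 → mem=2 r[T1]=1 [RETRY]
9. LOAD T2 → mem=2 r[T2]=2 [LOAD]
10. CAS T2 → mem=3 r[T2]=2 [OK]
11. LOAD T2 → mem=3 r[T2]=3 [LOAD]
12. CAS T2 → mem=4 r[T2]=3 [OK]

T2 = (3, 0)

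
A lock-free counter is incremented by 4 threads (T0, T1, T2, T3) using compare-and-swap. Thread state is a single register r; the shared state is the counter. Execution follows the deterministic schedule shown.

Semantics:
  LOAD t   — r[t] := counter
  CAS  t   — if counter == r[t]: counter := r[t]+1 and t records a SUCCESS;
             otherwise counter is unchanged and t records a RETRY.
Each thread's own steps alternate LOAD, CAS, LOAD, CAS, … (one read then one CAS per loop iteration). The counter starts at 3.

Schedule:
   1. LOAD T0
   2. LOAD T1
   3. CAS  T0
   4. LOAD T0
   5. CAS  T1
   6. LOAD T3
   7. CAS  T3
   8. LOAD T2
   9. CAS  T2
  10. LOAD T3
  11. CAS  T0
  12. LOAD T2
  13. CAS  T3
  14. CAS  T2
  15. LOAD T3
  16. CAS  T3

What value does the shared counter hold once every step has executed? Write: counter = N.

counter = 8

step 1: T0 LOAD ⇒ load; ctr=3 reg=3
step 2: T1 LOAD ⇒ load; ctr=3 reg=3
step 3: T0 CAS ⇒ ok; ctr=4 reg=3
step 4: T0 LOAD ⇒ load; ctr=4 reg=4
step 5: T1 CAS ⇒ retry; ctr=4 reg=3
step 6: T3 LOAD ⇒ load; ctr=4 reg=4
step 7: T3 CAS ⇒ ok; ctr=5 reg=4
step 8: T2 LOAD ⇒ load; ctr=5 reg=5
step 9: T2 CAS ⇒ ok; ctr=6 reg=5
step 10: T3 LOAD ⇒ load; ctr=6 reg=6
step 11: T0 CAS ⇒ retry; ctr=6 reg=4
step 12: T2 LOAD ⇒ load; ctr=6 reg=6
step 13: T3 CAS ⇒ ok; ctr=7 reg=6
step 14: T2 CAS ⇒ retry; ctr=7 reg=6
step 15: T3 LOAD ⇒ load; ctr=7 reg=7
step 16: T3 CAS ⇒ ok; ctr=8 reg=7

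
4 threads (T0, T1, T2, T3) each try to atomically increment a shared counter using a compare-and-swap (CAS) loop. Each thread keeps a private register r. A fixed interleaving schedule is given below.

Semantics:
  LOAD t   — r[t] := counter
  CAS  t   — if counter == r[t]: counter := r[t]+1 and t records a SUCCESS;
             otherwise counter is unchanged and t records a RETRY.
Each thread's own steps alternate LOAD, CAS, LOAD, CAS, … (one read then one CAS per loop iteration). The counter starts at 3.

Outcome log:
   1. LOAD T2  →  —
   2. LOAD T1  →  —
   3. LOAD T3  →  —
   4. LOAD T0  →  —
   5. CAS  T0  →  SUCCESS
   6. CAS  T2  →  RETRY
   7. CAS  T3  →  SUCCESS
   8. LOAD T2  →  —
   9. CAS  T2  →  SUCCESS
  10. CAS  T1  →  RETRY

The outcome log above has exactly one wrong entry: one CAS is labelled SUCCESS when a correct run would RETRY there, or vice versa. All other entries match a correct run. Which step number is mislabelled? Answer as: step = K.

step = 7

Re-executing:
[1] T2.load  rd  (counter 3, T2.r 3)
[2] T1.load  rd  (counter 3, T1.r 3)
[3] T3.load  rd  (counter 3, T3.r 3)
[4] T0.load  rd  (counter 3, T0.r 3)
[5] T0.cas  hit  (counter 4, T0.r 3)
[6] T2.cas  miss  (counter 4, T2.r 3)
[7] T3.cas  miss  (counter 4, T3.r 3)
[8] T2.load  rd  (counter 4, T2.r 4)
[9] T2.cas  hit  (counter 5, T2.r 4)
[10] T1.cas  miss  (counter 5, T1.r 3)
Mismatch at 7.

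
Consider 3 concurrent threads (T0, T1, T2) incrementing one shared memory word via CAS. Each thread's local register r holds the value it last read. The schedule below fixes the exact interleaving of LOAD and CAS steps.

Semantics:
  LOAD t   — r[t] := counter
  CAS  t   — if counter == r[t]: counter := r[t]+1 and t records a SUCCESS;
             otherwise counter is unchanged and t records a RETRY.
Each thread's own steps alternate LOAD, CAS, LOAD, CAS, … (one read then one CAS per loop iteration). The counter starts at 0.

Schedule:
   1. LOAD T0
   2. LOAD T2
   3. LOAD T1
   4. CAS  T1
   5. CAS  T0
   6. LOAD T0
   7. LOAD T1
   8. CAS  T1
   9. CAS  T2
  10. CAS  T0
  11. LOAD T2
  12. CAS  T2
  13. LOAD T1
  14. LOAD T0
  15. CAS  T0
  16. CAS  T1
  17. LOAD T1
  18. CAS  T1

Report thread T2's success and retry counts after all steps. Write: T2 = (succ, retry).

T2 = (1, 1)

#1 T0 reads 0
#2 T2 reads 0
#3 T1 reads 0
#4 T1 CAS(0→1) writes; counter now 1
#5 T0 CAS(0→1) fails; counter now 1
#6 T0 reads 1
#7 T1 reads 1
#8 T1 CAS(1→2) writes; counter now 2
#9 T2 CAS(0→1) fails; counter now 2
#10 T0 CAS(1→2) fails; counter now 2
#11 T2 reads 2
#12 T2 CAS(2→3) writes; counter now 3
#13 T1 reads 3
#14 T0 reads 3
#15 T0 CAS(3→4) writes; counter now 4
#16 T1 CAS(3→4) fails; counter now 4
#17 T1 reads 4
#18 T1 CAS(4→5) writes; counter now 5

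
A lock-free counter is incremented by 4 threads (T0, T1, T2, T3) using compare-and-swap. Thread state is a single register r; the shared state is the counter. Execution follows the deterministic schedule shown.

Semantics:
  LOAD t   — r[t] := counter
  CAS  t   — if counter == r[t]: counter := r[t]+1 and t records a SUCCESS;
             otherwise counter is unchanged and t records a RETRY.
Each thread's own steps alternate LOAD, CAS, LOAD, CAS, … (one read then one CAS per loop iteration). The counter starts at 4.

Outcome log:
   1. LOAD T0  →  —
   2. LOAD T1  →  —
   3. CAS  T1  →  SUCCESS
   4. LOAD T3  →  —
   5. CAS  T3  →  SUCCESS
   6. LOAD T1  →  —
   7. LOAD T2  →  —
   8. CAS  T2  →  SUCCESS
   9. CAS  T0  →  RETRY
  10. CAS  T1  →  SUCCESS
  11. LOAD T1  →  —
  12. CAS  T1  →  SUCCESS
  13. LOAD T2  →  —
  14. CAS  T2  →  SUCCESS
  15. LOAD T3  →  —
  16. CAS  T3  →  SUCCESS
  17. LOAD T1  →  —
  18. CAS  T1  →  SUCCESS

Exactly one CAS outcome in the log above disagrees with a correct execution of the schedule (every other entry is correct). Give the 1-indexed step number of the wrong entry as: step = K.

Re-executing:
#1 T0 reads 4
#2 T1 reads 4
#3 T1 CAS(4→5) writes; counter now 5
#4 T3 reads 5
#5 T3 CAS(5→6) writes; counter now 6
#6 T1 reads 6
#7 T2 reads 6
#8 T2 CAS(6→7) writes; counter now 7
#9 T0 CAS(4→5) fails; counter now 7
#10 T1 CAS(6→7) fails; counter now 7
#11 T1 reads 7
#12 T1 CAS(7→8) writes; counter now 8
#13 T2 reads 8
#14 T2 CAS(8→9) writes; counter now 9
#15 T3 reads 9
#16 T3 CAS(9→10) writes; counter now 10
#17 T1 reads 10
#18 T1 CAS(10→11) writes; counter now 11
Log disagrees first at step 10.

step = 10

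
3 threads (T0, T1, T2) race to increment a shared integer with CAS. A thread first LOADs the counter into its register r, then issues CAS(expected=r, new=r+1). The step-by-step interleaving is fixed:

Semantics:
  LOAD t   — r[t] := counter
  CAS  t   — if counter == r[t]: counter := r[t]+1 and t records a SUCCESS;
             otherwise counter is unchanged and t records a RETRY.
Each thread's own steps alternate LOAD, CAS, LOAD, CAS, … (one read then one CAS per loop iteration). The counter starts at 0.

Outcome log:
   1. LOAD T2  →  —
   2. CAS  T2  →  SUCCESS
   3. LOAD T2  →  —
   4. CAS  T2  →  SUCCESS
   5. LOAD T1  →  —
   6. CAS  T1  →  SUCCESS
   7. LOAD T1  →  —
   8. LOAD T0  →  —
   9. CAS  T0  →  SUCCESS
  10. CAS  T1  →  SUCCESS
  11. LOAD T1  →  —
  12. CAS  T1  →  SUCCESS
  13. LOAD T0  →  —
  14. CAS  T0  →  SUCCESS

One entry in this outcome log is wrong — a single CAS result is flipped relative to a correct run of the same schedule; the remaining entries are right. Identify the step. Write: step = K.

Re-executing:
   1) LOAD T2:  M=0  r_T2=0
   2) CAS  T2:  M=1  r_T2=0 ✓
   3) LOAD T2:  M=1  r_T2=1
   4) CAS  T2:  M=2  r_T2=1 ✓
   5) LOAD T1:  M=2  r_T1=2
   6) CAS  T1:  M=3  r_T1=2 ✓
   7) LOAD T1:  M=3  r_T1=3
   8) LOAD T0:  M=3  r_T0=3
   9) CAS  T0:  M=4  r_T0=3 ✓
  10) CAS  T1:  M=4  r_T1=3 ✗
  11) LOAD T1:  M=4  r_T1=4
  12) CAS  T1:  M=5  r_T1=4 ✓
  13) LOAD T0:  M=5  r_T0=5
  14) CAS  T0:  M=6  r_T0=5 ✓
Mismatch at 10.

step = 10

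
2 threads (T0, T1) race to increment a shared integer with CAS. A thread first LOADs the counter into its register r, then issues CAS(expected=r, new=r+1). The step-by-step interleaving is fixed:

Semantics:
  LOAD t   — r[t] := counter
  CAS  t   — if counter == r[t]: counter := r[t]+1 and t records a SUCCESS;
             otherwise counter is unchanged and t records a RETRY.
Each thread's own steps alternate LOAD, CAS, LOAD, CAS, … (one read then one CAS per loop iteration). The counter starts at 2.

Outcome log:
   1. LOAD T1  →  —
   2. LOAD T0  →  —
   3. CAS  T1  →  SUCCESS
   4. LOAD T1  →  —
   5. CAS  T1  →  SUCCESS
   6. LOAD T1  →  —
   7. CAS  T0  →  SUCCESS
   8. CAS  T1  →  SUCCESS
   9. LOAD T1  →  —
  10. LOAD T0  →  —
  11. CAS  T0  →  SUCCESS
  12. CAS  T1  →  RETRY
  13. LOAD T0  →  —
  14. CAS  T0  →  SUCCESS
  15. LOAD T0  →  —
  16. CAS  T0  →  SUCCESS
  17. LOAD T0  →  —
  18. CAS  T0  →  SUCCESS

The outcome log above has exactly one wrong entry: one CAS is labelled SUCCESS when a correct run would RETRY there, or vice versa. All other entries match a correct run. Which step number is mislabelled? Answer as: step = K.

step = 7

Reference trace:
[1] T1.load  rd  (counter 2, T1.r 2)
[2] T0.load  rd  (counter 2, T0.r 2)
[3] T1.cas  hit  (counter 3, T1.r 2)
[4] T1.load  rd  (counter 3, T1.r 3)
[5] T1.cas  hit  (counter 4, T1.r 3)
[6] T1.load  rd  (counter 4, T1.r 4)
[7] T0.cas  miss  (counter 4, T0.r 2)
[8] T1.cas  hit  (counter 5, T1.r 4)
[9] T1.load  rd  (counter 5, T1.r 5)
[10] T0.load  rd  (counter 5, T0.r 5)
[11] T0.cas  hit  (counter 6, T0.r 5)
[12] T1.cas  miss  (counter 6, T1.r 5)
[13] T0.load  rd  (counter 6, T0.r 6)
[14] T0.cas  hit  (counter 7, T0.r 6)
[15] T0.load  rd  (counter 7, T0.r 7)
[16] T0.cas  hit  (counter 8, T0.r 7)
[17] T0.load  rd  (counter 8, T0.r 8)
[18] T0.cas  hit  (counter 9, T0.r 8)
Flip is step 7.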